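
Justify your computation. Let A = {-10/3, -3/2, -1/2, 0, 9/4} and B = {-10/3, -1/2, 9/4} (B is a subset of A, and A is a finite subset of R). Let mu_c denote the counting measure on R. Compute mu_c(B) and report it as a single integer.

Counting measure assigns mu_c(E) = |E| (number of elements) when E is finite.
B has 3 element(s), so mu_c(B) = 3.

3


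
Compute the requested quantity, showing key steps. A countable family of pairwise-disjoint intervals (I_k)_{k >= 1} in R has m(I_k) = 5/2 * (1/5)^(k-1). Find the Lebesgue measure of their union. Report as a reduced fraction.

By countable additivity of the Lebesgue measure on pairwise disjoint measurable sets,
  m(union_{k >= 1} I_k) = sum_{k >= 1} m(I_k) = sum_{k >= 1} a * r^(k-1),
  with a = 5/2 and r = 1/5.
Since 0 < r = 1/5 < 1, the geometric series converges:
  sum_{k >= 1} a * r^(k-1) = a / (1 - r).
  = 5/2 / (1 - 1/5)
  = 5/2 / (4/5)
  = 25/8.

25/8


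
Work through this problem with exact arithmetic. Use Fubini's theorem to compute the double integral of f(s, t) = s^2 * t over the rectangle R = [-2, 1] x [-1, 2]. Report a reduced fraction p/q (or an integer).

f(s, t) is a tensor product of a function of s and a function of t, and both factors are bounded continuous (hence Lebesgue integrable) on the rectangle, so Fubini's theorem applies:
  integral_R f d(m x m) = (integral_a1^b1 s^2 ds) * (integral_a2^b2 t dt).
Inner integral in s: integral_{-2}^{1} s^2 ds = (1^3 - (-2)^3)/3
  = 3.
Inner integral in t: integral_{-1}^{2} t dt = (2^2 - (-1)^2)/2
  = 3/2.
Product: (3) * (3/2) = 9/2.

9/2


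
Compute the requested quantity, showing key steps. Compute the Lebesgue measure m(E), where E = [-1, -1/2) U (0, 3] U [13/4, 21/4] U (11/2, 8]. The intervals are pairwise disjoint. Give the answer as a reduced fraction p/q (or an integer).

For pairwise disjoint intervals, m(union_i I_i) = sum_i m(I_i),
and m is invariant under swapping open/closed endpoints (single points have measure 0).
So m(E) = sum_i (b_i - a_i).
  I_1 has length -1/2 - (-1) = 1/2.
  I_2 has length 3 - 0 = 3.
  I_3 has length 21/4 - 13/4 = 2.
  I_4 has length 8 - 11/2 = 5/2.
Summing:
  m(E) = 1/2 + 3 + 2 + 5/2 = 8.

8


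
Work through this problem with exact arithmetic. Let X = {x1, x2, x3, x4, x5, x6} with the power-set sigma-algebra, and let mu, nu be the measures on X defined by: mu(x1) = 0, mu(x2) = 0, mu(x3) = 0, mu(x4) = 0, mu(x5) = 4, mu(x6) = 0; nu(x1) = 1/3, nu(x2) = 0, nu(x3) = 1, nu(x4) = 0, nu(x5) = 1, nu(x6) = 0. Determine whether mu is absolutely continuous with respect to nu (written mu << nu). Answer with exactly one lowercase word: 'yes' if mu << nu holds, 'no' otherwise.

mu << nu means: every nu-null measurable set is also mu-null; equivalently, for every atom x, if nu({x}) = 0 then mu({x}) = 0.
Checking each atom:
  x1: nu = 1/3 > 0 -> no constraint.
  x2: nu = 0, mu = 0 -> consistent with mu << nu.
  x3: nu = 1 > 0 -> no constraint.
  x4: nu = 0, mu = 0 -> consistent with mu << nu.
  x5: nu = 1 > 0 -> no constraint.
  x6: nu = 0, mu = 0 -> consistent with mu << nu.
No atom violates the condition. Therefore mu << nu.

yes


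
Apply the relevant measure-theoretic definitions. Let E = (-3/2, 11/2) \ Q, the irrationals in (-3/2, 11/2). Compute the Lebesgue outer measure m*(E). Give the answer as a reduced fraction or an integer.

The interval I = (-3/2, 11/2) has m(I) = 11/2 - (-3/2) = 7 (endpoints are measure-zero, so open/closed/half-open agree). Write I = (I cap Q) u (I \ Q). The rationals in I are countable, so m*(I cap Q) = 0 (cover each rational by intervals whose total length is arbitrarily small). By countable subadditivity m*(I) <= m*(I cap Q) + m*(I \ Q), hence m*(I \ Q) >= m(I) = 7. The reverse inequality m*(I \ Q) <= m*(I) = 7 is trivial since (I \ Q) is a subset of I. Therefore m*(I \ Q) = 7.

7


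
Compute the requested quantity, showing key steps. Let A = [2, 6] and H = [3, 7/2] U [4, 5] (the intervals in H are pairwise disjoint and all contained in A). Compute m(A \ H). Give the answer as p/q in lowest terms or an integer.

The ambient interval has length m(A) = 6 - 2 = 4.
Since the holes are disjoint and sit inside A, by finite additivity
  m(H) = sum_i (b_i - a_i), and m(A \ H) = m(A) - m(H).
Computing the hole measures:
  m(H_1) = 7/2 - 3 = 1/2.
  m(H_2) = 5 - 4 = 1.
Summed: m(H) = 1/2 + 1 = 3/2.
So m(A \ H) = 4 - 3/2 = 5/2.

5/2


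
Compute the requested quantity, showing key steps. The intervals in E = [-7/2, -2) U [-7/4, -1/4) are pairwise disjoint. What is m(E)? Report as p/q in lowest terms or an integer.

For pairwise disjoint intervals, m(union_i I_i) = sum_i m(I_i),
and m is invariant under swapping open/closed endpoints (single points have measure 0).
So m(E) = sum_i (b_i - a_i).
  I_1 has length -2 - (-7/2) = 3/2.
  I_2 has length -1/4 - (-7/4) = 3/2.
Summing:
  m(E) = 3/2 + 3/2 = 3.

3


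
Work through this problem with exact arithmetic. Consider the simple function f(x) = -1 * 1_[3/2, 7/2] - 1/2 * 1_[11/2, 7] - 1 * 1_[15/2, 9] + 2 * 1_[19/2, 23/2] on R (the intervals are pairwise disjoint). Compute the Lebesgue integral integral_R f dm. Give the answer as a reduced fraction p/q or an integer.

For a simple function f = sum_i c_i * 1_{A_i} with disjoint A_i,
  integral f dm = sum_i c_i * m(A_i).
Lengths of the A_i:
  m(A_1) = 7/2 - 3/2 = 2.
  m(A_2) = 7 - 11/2 = 3/2.
  m(A_3) = 9 - 15/2 = 3/2.
  m(A_4) = 23/2 - 19/2 = 2.
Contributions c_i * m(A_i):
  (-1) * (2) = -2.
  (-1/2) * (3/2) = -3/4.
  (-1) * (3/2) = -3/2.
  (2) * (2) = 4.
Total: -2 - 3/4 - 3/2 + 4 = -1/4.

-1/4


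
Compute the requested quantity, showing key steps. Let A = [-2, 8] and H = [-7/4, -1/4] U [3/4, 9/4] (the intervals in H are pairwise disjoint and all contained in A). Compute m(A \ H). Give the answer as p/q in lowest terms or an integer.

The ambient interval has length m(A) = 8 - (-2) = 10.
Since the holes are disjoint and sit inside A, by finite additivity
  m(H) = sum_i (b_i - a_i), and m(A \ H) = m(A) - m(H).
Computing the hole measures:
  m(H_1) = -1/4 - (-7/4) = 3/2.
  m(H_2) = 9/4 - 3/4 = 3/2.
Summed: m(H) = 3/2 + 3/2 = 3.
So m(A \ H) = 10 - 3 = 7.

7


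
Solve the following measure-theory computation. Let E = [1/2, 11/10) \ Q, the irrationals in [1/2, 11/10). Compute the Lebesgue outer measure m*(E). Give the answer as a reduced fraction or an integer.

The interval I = [1/2, 11/10) has m(I) = 11/10 - 1/2 = 3/5 (endpoints are measure-zero, so open/closed/half-open agree). Write I = (I cap Q) u (I \ Q). The rationals in I are countable, so m*(I cap Q) = 0 (cover each rational by intervals whose total length is arbitrarily small). By countable subadditivity m*(I) <= m*(I cap Q) + m*(I \ Q), hence m*(I \ Q) >= m(I) = 3/5. The reverse inequality m*(I \ Q) <= m*(I) = 3/5 is trivial since (I \ Q) is a subset of I. Therefore m*(I \ Q) = 3/5.

3/5


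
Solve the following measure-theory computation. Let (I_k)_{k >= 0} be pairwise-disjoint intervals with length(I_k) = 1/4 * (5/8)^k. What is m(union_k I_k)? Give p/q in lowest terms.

By countable additivity of the Lebesgue measure on pairwise disjoint measurable sets,
  m(union_{k >= 0} I_k) = sum_{k >= 0} m(I_k) = sum_{k >= 0} a * r^k,
  with a = 1/4 and r = 5/8.
Since 0 < r = 5/8 < 1, the geometric series converges:
  sum_{k >= 0} a * r^k = a / (1 - r).
  = 1/4 / (1 - 5/8)
  = 1/4 / (3/8)
  = 2/3.

2/3


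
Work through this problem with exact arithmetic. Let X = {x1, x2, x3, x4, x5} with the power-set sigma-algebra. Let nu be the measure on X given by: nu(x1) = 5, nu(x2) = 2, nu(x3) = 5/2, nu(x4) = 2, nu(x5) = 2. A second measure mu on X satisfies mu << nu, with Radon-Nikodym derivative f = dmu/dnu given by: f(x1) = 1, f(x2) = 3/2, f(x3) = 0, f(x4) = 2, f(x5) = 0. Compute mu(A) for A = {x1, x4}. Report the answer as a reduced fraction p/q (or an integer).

By the defining property of the Radon-Nikodym derivative, for every measurable set A,
  mu(A) = integral_A f dnu.
Since nu is a discrete measure concentrated on the atoms of X, the integral over A reduces to the sum
  mu(A) = sum_{x in A} f(x) * nu({x}).
Computing each term:
  x1: f(x1) * nu(x1) = 1 * 5 = 5.
  x4: f(x4) * nu(x4) = 2 * 2 = 4.
Summing: mu(A) = 5 + 4 = 9.

9


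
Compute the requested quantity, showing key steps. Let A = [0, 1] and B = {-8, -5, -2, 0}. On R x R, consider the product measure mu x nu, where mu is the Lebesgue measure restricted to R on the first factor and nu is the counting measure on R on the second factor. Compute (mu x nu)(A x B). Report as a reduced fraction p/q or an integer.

For a measurable rectangle A x B, the product measure satisfies
  (mu x nu)(A x B) = mu(A) * nu(B).
  mu(A) = 1.
  nu(B) = 4.
  (mu x nu)(A x B) = 1 * 4 = 4.

4


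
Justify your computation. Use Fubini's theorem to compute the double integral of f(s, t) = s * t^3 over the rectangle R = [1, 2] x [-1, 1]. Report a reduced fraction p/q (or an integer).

f(s, t) is a tensor product of a function of s and a function of t, and both factors are bounded continuous (hence Lebesgue integrable) on the rectangle, so Fubini's theorem applies:
  integral_R f d(m x m) = (integral_a1^b1 s ds) * (integral_a2^b2 t^3 dt).
Inner integral in s: integral_{1}^{2} s ds = (2^2 - 1^2)/2
  = 3/2.
Inner integral in t: integral_{-1}^{1} t^3 dt = (1^4 - (-1)^4)/4
  = 0.
Product: (3/2) * (0) = 0.

0


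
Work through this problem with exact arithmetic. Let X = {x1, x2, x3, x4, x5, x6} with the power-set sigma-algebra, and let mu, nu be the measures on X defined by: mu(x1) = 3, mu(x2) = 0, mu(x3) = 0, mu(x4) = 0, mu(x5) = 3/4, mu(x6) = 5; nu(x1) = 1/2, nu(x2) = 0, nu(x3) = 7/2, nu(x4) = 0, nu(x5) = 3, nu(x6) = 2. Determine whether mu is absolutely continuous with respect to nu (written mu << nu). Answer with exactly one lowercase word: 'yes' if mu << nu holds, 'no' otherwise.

mu << nu means: every nu-null measurable set is also mu-null; equivalently, for every atom x, if nu({x}) = 0 then mu({x}) = 0.
Checking each atom:
  x1: nu = 1/2 > 0 -> no constraint.
  x2: nu = 0, mu = 0 -> consistent with mu << nu.
  x3: nu = 7/2 > 0 -> no constraint.
  x4: nu = 0, mu = 0 -> consistent with mu << nu.
  x5: nu = 3 > 0 -> no constraint.
  x6: nu = 2 > 0 -> no constraint.
No atom violates the condition. Therefore mu << nu.

yes


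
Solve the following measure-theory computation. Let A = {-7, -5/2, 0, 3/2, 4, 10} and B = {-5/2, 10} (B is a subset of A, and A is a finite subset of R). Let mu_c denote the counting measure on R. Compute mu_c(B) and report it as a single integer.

Counting measure assigns mu_c(E) = |E| (number of elements) when E is finite.
B has 2 element(s), so mu_c(B) = 2.

2


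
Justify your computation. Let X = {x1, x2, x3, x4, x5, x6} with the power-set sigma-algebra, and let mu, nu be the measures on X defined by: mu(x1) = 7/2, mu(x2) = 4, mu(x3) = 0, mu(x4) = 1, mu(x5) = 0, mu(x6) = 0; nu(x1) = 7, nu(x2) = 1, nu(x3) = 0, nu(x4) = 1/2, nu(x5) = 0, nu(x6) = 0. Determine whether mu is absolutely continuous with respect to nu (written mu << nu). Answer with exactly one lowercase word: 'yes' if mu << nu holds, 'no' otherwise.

mu << nu means: every nu-null measurable set is also mu-null; equivalently, for every atom x, if nu({x}) = 0 then mu({x}) = 0.
Checking each atom:
  x1: nu = 7 > 0 -> no constraint.
  x2: nu = 1 > 0 -> no constraint.
  x3: nu = 0, mu = 0 -> consistent with mu << nu.
  x4: nu = 1/2 > 0 -> no constraint.
  x5: nu = 0, mu = 0 -> consistent with mu << nu.
  x6: nu = 0, mu = 0 -> consistent with mu << nu.
No atom violates the condition. Therefore mu << nu.

yes


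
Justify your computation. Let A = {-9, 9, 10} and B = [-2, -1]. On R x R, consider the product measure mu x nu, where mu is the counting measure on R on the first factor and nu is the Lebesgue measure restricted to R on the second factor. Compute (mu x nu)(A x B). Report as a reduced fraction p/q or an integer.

For a measurable rectangle A x B, the product measure satisfies
  (mu x nu)(A x B) = mu(A) * nu(B).
  mu(A) = 3.
  nu(B) = 1.
  (mu x nu)(A x B) = 3 * 1 = 3.

3


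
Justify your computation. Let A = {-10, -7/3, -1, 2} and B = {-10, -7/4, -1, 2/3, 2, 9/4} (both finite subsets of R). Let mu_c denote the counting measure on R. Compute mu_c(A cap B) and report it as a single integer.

Counting measure on a finite set equals cardinality. mu_c(A cap B) = |A cap B| (elements appearing in both).
Enumerating the elements of A that also lie in B gives 3 element(s).
So mu_c(A cap B) = 3.

3


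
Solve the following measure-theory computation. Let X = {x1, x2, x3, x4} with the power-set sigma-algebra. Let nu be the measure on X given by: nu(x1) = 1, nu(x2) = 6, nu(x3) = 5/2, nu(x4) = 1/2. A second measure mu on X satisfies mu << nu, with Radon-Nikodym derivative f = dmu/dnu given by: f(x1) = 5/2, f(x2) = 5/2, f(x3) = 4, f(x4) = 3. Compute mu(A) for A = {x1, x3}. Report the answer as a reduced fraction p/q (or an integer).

By the defining property of the Radon-Nikodym derivative, for every measurable set A,
  mu(A) = integral_A f dnu.
Since nu is a discrete measure concentrated on the atoms of X, the integral over A reduces to the sum
  mu(A) = sum_{x in A} f(x) * nu({x}).
Computing each term:
  x1: f(x1) * nu(x1) = 5/2 * 1 = 5/2.
  x3: f(x3) * nu(x3) = 4 * 5/2 = 10.
Summing: mu(A) = 5/2 + 10 = 25/2.

25/2


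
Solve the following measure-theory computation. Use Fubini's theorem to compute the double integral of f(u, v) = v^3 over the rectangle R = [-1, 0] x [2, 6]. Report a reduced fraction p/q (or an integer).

f(u, v) is a tensor product of a function of u and a function of v, and both factors are bounded continuous (hence Lebesgue integrable) on the rectangle, so Fubini's theorem applies:
  integral_R f d(m x m) = (integral_a1^b1 1 du) * (integral_a2^b2 v^3 dv).
Inner integral in u: integral_{-1}^{0} 1 du = (0^1 - (-1)^1)/1
  = 1.
Inner integral in v: integral_{2}^{6} v^3 dv = (6^4 - 2^4)/4
  = 320.
Product: (1) * (320) = 320.

320


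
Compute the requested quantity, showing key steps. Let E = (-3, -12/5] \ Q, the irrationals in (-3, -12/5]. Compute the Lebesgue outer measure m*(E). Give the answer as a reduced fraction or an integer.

The interval I = (-3, -12/5] has m(I) = -12/5 - (-3) = 3/5 (endpoints are measure-zero, so open/closed/half-open agree). Write I = (I cap Q) u (I \ Q). The rationals in I are countable, so m*(I cap Q) = 0 (cover each rational by intervals whose total length is arbitrarily small). By countable subadditivity m*(I) <= m*(I cap Q) + m*(I \ Q), hence m*(I \ Q) >= m(I) = 3/5. The reverse inequality m*(I \ Q) <= m*(I) = 3/5 is trivial since (I \ Q) is a subset of I. Therefore m*(I \ Q) = 3/5.

3/5


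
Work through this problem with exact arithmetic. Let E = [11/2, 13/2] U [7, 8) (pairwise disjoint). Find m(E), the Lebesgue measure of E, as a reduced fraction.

For pairwise disjoint intervals, m(union_i I_i) = sum_i m(I_i),
and m is invariant under swapping open/closed endpoints (single points have measure 0).
So m(E) = sum_i (b_i - a_i).
  I_1 has length 13/2 - 11/2 = 1.
  I_2 has length 8 - 7 = 1.
Summing:
  m(E) = 1 + 1 = 2.

2


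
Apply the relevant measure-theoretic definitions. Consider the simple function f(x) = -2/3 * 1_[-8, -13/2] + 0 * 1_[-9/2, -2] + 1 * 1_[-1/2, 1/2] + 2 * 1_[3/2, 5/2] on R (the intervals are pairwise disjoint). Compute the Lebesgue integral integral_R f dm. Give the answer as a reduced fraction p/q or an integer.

For a simple function f = sum_i c_i * 1_{A_i} with disjoint A_i,
  integral f dm = sum_i c_i * m(A_i).
Lengths of the A_i:
  m(A_1) = -13/2 - (-8) = 3/2.
  m(A_2) = -2 - (-9/2) = 5/2.
  m(A_3) = 1/2 - (-1/2) = 1.
  m(A_4) = 5/2 - 3/2 = 1.
Contributions c_i * m(A_i):
  (-2/3) * (3/2) = -1.
  (0) * (5/2) = 0.
  (1) * (1) = 1.
  (2) * (1) = 2.
Total: -1 + 0 + 1 + 2 = 2.

2


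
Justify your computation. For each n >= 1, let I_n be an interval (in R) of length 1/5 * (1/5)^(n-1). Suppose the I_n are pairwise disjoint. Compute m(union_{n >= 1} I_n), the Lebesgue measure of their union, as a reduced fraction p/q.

By countable additivity of the Lebesgue measure on pairwise disjoint measurable sets,
  m(union_{n >= 1} I_n) = sum_{n >= 1} m(I_n) = sum_{n >= 1} a * r^(n-1),
  with a = 1/5 and r = 1/5.
Since 0 < r = 1/5 < 1, the geometric series converges:
  sum_{n >= 1} a * r^(n-1) = a / (1 - r).
  = 1/5 / (1 - 1/5)
  = 1/5 / (4/5)
  = 1/4.

1/4


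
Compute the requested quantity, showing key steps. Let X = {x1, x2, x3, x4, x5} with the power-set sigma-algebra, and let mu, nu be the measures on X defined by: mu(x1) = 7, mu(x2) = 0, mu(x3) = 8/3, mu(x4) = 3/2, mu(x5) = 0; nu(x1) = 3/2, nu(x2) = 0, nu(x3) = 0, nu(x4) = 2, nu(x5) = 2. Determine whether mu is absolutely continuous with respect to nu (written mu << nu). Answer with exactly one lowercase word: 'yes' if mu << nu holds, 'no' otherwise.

mu << nu means: every nu-null measurable set is also mu-null; equivalently, for every atom x, if nu({x}) = 0 then mu({x}) = 0.
Checking each atom:
  x1: nu = 3/2 > 0 -> no constraint.
  x2: nu = 0, mu = 0 -> consistent with mu << nu.
  x3: nu = 0, mu = 8/3 > 0 -> violates mu << nu.
  x4: nu = 2 > 0 -> no constraint.
  x5: nu = 2 > 0 -> no constraint.
The atom(s) x3 violate the condition (nu = 0 but mu > 0). Therefore mu is NOT absolutely continuous w.r.t. nu.

no


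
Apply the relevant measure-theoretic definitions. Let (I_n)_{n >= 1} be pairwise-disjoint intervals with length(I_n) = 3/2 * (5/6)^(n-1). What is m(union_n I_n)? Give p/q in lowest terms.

By countable additivity of the Lebesgue measure on pairwise disjoint measurable sets,
  m(union_{n >= 1} I_n) = sum_{n >= 1} m(I_n) = sum_{n >= 1} a * r^(n-1),
  with a = 3/2 and r = 5/6.
Since 0 < r = 5/6 < 1, the geometric series converges:
  sum_{n >= 1} a * r^(n-1) = a / (1 - r).
  = 3/2 / (1 - 5/6)
  = 3/2 / (1/6)
  = 9.

9


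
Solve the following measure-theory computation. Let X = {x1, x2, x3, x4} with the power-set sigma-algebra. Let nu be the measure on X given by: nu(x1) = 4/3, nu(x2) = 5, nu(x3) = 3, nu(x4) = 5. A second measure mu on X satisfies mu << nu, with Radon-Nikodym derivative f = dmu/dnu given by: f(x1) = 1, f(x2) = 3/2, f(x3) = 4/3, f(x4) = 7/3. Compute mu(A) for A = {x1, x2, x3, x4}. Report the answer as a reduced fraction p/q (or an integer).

By the defining property of the Radon-Nikodym derivative, for every measurable set A,
  mu(A) = integral_A f dnu.
Since nu is a discrete measure concentrated on the atoms of X, the integral over A reduces to the sum
  mu(A) = sum_{x in A} f(x) * nu({x}).
Computing each term:
  x1: f(x1) * nu(x1) = 1 * 4/3 = 4/3.
  x2: f(x2) * nu(x2) = 3/2 * 5 = 15/2.
  x3: f(x3) * nu(x3) = 4/3 * 3 = 4.
  x4: f(x4) * nu(x4) = 7/3 * 5 = 35/3.
Summing: mu(A) = 4/3 + 15/2 + 4 + 35/3 = 49/2.

49/2


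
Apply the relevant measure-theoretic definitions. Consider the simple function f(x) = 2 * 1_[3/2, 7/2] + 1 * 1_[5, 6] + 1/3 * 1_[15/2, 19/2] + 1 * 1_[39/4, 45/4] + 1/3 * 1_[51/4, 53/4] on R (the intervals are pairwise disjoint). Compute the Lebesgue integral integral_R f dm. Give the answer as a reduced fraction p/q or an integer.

For a simple function f = sum_i c_i * 1_{A_i} with disjoint A_i,
  integral f dm = sum_i c_i * m(A_i).
Lengths of the A_i:
  m(A_1) = 7/2 - 3/2 = 2.
  m(A_2) = 6 - 5 = 1.
  m(A_3) = 19/2 - 15/2 = 2.
  m(A_4) = 45/4 - 39/4 = 3/2.
  m(A_5) = 53/4 - 51/4 = 1/2.
Contributions c_i * m(A_i):
  (2) * (2) = 4.
  (1) * (1) = 1.
  (1/3) * (2) = 2/3.
  (1) * (3/2) = 3/2.
  (1/3) * (1/2) = 1/6.
Total: 4 + 1 + 2/3 + 3/2 + 1/6 = 22/3.

22/3


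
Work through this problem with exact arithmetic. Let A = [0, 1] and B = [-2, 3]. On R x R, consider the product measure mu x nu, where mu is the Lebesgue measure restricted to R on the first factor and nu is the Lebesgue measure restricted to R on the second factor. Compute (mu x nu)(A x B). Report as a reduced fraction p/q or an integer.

For a measurable rectangle A x B, the product measure satisfies
  (mu x nu)(A x B) = mu(A) * nu(B).
  mu(A) = 1.
  nu(B) = 5.
  (mu x nu)(A x B) = 1 * 5 = 5.

5


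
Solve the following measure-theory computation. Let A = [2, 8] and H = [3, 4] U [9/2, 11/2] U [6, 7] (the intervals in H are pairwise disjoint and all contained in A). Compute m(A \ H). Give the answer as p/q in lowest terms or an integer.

The ambient interval has length m(A) = 8 - 2 = 6.
Since the holes are disjoint and sit inside A, by finite additivity
  m(H) = sum_i (b_i - a_i), and m(A \ H) = m(A) - m(H).
Computing the hole measures:
  m(H_1) = 4 - 3 = 1.
  m(H_2) = 11/2 - 9/2 = 1.
  m(H_3) = 7 - 6 = 1.
Summed: m(H) = 1 + 1 + 1 = 3.
So m(A \ H) = 6 - 3 = 3.

3


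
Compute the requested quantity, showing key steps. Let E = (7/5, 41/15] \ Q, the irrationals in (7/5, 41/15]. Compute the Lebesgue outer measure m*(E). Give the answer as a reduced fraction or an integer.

The interval I = (7/5, 41/15] has m(I) = 41/15 - 7/5 = 4/3 (endpoints are measure-zero, so open/closed/half-open agree). Write I = (I cap Q) u (I \ Q). The rationals in I are countable, so m*(I cap Q) = 0 (cover each rational by intervals whose total length is arbitrarily small). By countable subadditivity m*(I) <= m*(I cap Q) + m*(I \ Q), hence m*(I \ Q) >= m(I) = 4/3. The reverse inequality m*(I \ Q) <= m*(I) = 4/3 is trivial since (I \ Q) is a subset of I. Therefore m*(I \ Q) = 4/3.

4/3


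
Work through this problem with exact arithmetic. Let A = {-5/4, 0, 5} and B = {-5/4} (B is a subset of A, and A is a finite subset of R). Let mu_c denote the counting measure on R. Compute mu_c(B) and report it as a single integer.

Counting measure assigns mu_c(E) = |E| (number of elements) when E is finite.
B has 1 element(s), so mu_c(B) = 1.

1


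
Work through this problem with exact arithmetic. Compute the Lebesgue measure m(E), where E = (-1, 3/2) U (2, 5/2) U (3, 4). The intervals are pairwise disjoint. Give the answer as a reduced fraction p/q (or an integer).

For pairwise disjoint intervals, m(union_i I_i) = sum_i m(I_i),
and m is invariant under swapping open/closed endpoints (single points have measure 0).
So m(E) = sum_i (b_i - a_i).
  I_1 has length 3/2 - (-1) = 5/2.
  I_2 has length 5/2 - 2 = 1/2.
  I_3 has length 4 - 3 = 1.
Summing:
  m(E) = 5/2 + 1/2 + 1 = 4.

4


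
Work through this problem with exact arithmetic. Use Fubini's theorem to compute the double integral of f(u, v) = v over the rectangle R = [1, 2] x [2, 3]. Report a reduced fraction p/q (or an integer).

f(u, v) is a tensor product of a function of u and a function of v, and both factors are bounded continuous (hence Lebesgue integrable) on the rectangle, so Fubini's theorem applies:
  integral_R f d(m x m) = (integral_a1^b1 1 du) * (integral_a2^b2 v dv).
Inner integral in u: integral_{1}^{2} 1 du = (2^1 - 1^1)/1
  = 1.
Inner integral in v: integral_{2}^{3} v dv = (3^2 - 2^2)/2
  = 5/2.
Product: (1) * (5/2) = 5/2.

5/2


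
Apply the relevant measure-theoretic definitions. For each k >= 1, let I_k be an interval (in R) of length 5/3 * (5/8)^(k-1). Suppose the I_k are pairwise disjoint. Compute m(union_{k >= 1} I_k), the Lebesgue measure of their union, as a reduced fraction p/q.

By countable additivity of the Lebesgue measure on pairwise disjoint measurable sets,
  m(union_{k >= 1} I_k) = sum_{k >= 1} m(I_k) = sum_{k >= 1} a * r^(k-1),
  with a = 5/3 and r = 5/8.
Since 0 < r = 5/8 < 1, the geometric series converges:
  sum_{k >= 1} a * r^(k-1) = a / (1 - r).
  = 5/3 / (1 - 5/8)
  = 5/3 / (3/8)
  = 40/9.

40/9


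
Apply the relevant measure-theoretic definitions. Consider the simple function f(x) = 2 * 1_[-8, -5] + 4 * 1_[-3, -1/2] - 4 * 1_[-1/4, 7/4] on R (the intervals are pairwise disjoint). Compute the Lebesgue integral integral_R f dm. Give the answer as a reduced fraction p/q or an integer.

For a simple function f = sum_i c_i * 1_{A_i} with disjoint A_i,
  integral f dm = sum_i c_i * m(A_i).
Lengths of the A_i:
  m(A_1) = -5 - (-8) = 3.
  m(A_2) = -1/2 - (-3) = 5/2.
  m(A_3) = 7/4 - (-1/4) = 2.
Contributions c_i * m(A_i):
  (2) * (3) = 6.
  (4) * (5/2) = 10.
  (-4) * (2) = -8.
Total: 6 + 10 - 8 = 8.

8


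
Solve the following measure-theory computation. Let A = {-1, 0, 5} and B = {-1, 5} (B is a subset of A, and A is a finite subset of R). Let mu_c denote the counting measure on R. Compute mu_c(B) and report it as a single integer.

Counting measure assigns mu_c(E) = |E| (number of elements) when E is finite.
B has 2 element(s), so mu_c(B) = 2.

2


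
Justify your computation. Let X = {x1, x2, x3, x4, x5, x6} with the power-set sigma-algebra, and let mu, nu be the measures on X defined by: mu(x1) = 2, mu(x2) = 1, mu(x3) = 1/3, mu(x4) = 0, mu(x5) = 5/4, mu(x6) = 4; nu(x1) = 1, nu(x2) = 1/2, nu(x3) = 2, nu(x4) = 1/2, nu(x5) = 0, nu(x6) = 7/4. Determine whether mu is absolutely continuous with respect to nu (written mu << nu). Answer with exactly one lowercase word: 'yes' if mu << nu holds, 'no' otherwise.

mu << nu means: every nu-null measurable set is also mu-null; equivalently, for every atom x, if nu({x}) = 0 then mu({x}) = 0.
Checking each atom:
  x1: nu = 1 > 0 -> no constraint.
  x2: nu = 1/2 > 0 -> no constraint.
  x3: nu = 2 > 0 -> no constraint.
  x4: nu = 1/2 > 0 -> no constraint.
  x5: nu = 0, mu = 5/4 > 0 -> violates mu << nu.
  x6: nu = 7/4 > 0 -> no constraint.
The atom(s) x5 violate the condition (nu = 0 but mu > 0). Therefore mu is NOT absolutely continuous w.r.t. nu.

no


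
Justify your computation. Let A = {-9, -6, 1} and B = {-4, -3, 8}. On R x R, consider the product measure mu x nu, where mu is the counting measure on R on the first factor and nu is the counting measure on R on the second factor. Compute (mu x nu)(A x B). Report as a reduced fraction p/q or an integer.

For a measurable rectangle A x B, the product measure satisfies
  (mu x nu)(A x B) = mu(A) * nu(B).
  mu(A) = 3.
  nu(B) = 3.
  (mu x nu)(A x B) = 3 * 3 = 9.

9


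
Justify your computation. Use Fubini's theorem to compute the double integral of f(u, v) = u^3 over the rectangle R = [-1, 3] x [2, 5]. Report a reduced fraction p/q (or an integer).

f(u, v) is a tensor product of a function of u and a function of v, and both factors are bounded continuous (hence Lebesgue integrable) on the rectangle, so Fubini's theorem applies:
  integral_R f d(m x m) = (integral_a1^b1 u^3 du) * (integral_a2^b2 1 dv).
Inner integral in u: integral_{-1}^{3} u^3 du = (3^4 - (-1)^4)/4
  = 20.
Inner integral in v: integral_{2}^{5} 1 dv = (5^1 - 2^1)/1
  = 3.
Product: (20) * (3) = 60.

60


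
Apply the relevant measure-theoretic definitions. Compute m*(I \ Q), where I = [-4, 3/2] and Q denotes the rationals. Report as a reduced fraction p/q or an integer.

The interval I = [-4, 3/2] has m(I) = 3/2 - (-4) = 11/2 (endpoints are measure-zero, so open/closed/half-open agree). Write I = (I cap Q) u (I \ Q). The rationals in I are countable, so m*(I cap Q) = 0 (cover each rational by intervals whose total length is arbitrarily small). By countable subadditivity m*(I) <= m*(I cap Q) + m*(I \ Q), hence m*(I \ Q) >= m(I) = 11/2. The reverse inequality m*(I \ Q) <= m*(I) = 11/2 is trivial since (I \ Q) is a subset of I. Therefore m*(I \ Q) = 11/2.

11/2


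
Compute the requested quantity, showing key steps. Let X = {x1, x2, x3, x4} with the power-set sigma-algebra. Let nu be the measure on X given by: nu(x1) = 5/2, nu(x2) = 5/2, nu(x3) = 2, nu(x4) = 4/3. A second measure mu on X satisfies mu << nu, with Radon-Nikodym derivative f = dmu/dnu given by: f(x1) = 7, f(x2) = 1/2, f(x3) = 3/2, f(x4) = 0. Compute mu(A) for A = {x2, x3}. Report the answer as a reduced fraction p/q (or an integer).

By the defining property of the Radon-Nikodym derivative, for every measurable set A,
  mu(A) = integral_A f dnu.
Since nu is a discrete measure concentrated on the atoms of X, the integral over A reduces to the sum
  mu(A) = sum_{x in A} f(x) * nu({x}).
Computing each term:
  x2: f(x2) * nu(x2) = 1/2 * 5/2 = 5/4.
  x3: f(x3) * nu(x3) = 3/2 * 2 = 3.
Summing: mu(A) = 5/4 + 3 = 17/4.

17/4


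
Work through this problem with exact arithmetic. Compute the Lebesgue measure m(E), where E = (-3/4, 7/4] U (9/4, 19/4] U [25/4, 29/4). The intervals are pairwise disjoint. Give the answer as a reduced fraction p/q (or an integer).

For pairwise disjoint intervals, m(union_i I_i) = sum_i m(I_i),
and m is invariant under swapping open/closed endpoints (single points have measure 0).
So m(E) = sum_i (b_i - a_i).
  I_1 has length 7/4 - (-3/4) = 5/2.
  I_2 has length 19/4 - 9/4 = 5/2.
  I_3 has length 29/4 - 25/4 = 1.
Summing:
  m(E) = 5/2 + 5/2 + 1 = 6.

6


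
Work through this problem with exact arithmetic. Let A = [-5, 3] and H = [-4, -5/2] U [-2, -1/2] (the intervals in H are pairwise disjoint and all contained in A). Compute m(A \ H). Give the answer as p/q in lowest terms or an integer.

The ambient interval has length m(A) = 3 - (-5) = 8.
Since the holes are disjoint and sit inside A, by finite additivity
  m(H) = sum_i (b_i - a_i), and m(A \ H) = m(A) - m(H).
Computing the hole measures:
  m(H_1) = -5/2 - (-4) = 3/2.
  m(H_2) = -1/2 - (-2) = 3/2.
Summed: m(H) = 3/2 + 3/2 = 3.
So m(A \ H) = 8 - 3 = 5.

5


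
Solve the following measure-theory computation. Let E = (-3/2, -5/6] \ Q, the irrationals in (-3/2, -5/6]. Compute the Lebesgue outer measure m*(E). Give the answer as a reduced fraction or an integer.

The interval I = (-3/2, -5/6] has m(I) = -5/6 - (-3/2) = 2/3 (endpoints are measure-zero, so open/closed/half-open agree). Write I = (I cap Q) u (I \ Q). The rationals in I are countable, so m*(I cap Q) = 0 (cover each rational by intervals whose total length is arbitrarily small). By countable subadditivity m*(I) <= m*(I cap Q) + m*(I \ Q), hence m*(I \ Q) >= m(I) = 2/3. The reverse inequality m*(I \ Q) <= m*(I) = 2/3 is trivial since (I \ Q) is a subset of I. Therefore m*(I \ Q) = 2/3.

2/3


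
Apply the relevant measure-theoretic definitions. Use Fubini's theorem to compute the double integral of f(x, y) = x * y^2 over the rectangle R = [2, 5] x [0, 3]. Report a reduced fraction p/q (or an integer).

f(x, y) is a tensor product of a function of x and a function of y, and both factors are bounded continuous (hence Lebesgue integrable) on the rectangle, so Fubini's theorem applies:
  integral_R f d(m x m) = (integral_a1^b1 x dx) * (integral_a2^b2 y^2 dy).
Inner integral in x: integral_{2}^{5} x dx = (5^2 - 2^2)/2
  = 21/2.
Inner integral in y: integral_{0}^{3} y^2 dy = (3^3 - 0^3)/3
  = 9.
Product: (21/2) * (9) = 189/2.

189/2


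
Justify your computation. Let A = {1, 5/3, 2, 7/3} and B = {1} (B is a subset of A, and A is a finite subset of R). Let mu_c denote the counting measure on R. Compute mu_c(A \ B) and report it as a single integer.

Counting measure assigns mu_c(E) = |E| (number of elements) when E is finite. For B subset A, A \ B is the set of elements of A not in B, so |A \ B| = |A| - |B|.
|A| = 4, |B| = 1, so mu_c(A \ B) = 4 - 1 = 3.

3


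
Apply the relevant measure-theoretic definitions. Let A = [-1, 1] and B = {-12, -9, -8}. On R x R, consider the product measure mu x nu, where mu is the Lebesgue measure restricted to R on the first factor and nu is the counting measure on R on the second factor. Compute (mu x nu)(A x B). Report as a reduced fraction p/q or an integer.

For a measurable rectangle A x B, the product measure satisfies
  (mu x nu)(A x B) = mu(A) * nu(B).
  mu(A) = 2.
  nu(B) = 3.
  (mu x nu)(A x B) = 2 * 3 = 6.

6


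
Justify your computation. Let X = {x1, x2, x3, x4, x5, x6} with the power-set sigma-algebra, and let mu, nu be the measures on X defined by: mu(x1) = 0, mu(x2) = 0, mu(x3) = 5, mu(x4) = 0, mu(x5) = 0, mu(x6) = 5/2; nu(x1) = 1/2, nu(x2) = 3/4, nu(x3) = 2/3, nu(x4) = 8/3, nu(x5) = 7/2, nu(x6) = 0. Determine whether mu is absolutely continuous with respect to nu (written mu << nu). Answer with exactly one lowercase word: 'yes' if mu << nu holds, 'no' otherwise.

mu << nu means: every nu-null measurable set is also mu-null; equivalently, for every atom x, if nu({x}) = 0 then mu({x}) = 0.
Checking each atom:
  x1: nu = 1/2 > 0 -> no constraint.
  x2: nu = 3/4 > 0 -> no constraint.
  x3: nu = 2/3 > 0 -> no constraint.
  x4: nu = 8/3 > 0 -> no constraint.
  x5: nu = 7/2 > 0 -> no constraint.
  x6: nu = 0, mu = 5/2 > 0 -> violates mu << nu.
The atom(s) x6 violate the condition (nu = 0 but mu > 0). Therefore mu is NOT absolutely continuous w.r.t. nu.

no


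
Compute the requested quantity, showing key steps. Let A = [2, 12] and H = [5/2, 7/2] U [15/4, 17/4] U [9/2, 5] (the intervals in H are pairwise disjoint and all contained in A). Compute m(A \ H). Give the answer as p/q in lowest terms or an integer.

The ambient interval has length m(A) = 12 - 2 = 10.
Since the holes are disjoint and sit inside A, by finite additivity
  m(H) = sum_i (b_i - a_i), and m(A \ H) = m(A) - m(H).
Computing the hole measures:
  m(H_1) = 7/2 - 5/2 = 1.
  m(H_2) = 17/4 - 15/4 = 1/2.
  m(H_3) = 5 - 9/2 = 1/2.
Summed: m(H) = 1 + 1/2 + 1/2 = 2.
So m(A \ H) = 10 - 2 = 8.

8


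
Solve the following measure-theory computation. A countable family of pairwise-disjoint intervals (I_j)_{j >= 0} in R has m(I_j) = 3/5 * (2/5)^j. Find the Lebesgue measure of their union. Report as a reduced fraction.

By countable additivity of the Lebesgue measure on pairwise disjoint measurable sets,
  m(union_{j >= 0} I_j) = sum_{j >= 0} m(I_j) = sum_{j >= 0} a * r^j,
  with a = 3/5 and r = 2/5.
Since 0 < r = 2/5 < 1, the geometric series converges:
  sum_{j >= 0} a * r^j = a / (1 - r).
  = 3/5 / (1 - 2/5)
  = 3/5 / (3/5)
  = 1.

1


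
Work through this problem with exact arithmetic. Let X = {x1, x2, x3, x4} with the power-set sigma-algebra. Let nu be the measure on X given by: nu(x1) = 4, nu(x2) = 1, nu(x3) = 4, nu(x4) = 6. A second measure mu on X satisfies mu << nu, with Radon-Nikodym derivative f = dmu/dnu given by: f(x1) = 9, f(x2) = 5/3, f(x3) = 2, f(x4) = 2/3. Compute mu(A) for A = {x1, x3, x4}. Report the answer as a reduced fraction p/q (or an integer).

By the defining property of the Radon-Nikodym derivative, for every measurable set A,
  mu(A) = integral_A f dnu.
Since nu is a discrete measure concentrated on the atoms of X, the integral over A reduces to the sum
  mu(A) = sum_{x in A} f(x) * nu({x}).
Computing each term:
  x1: f(x1) * nu(x1) = 9 * 4 = 36.
  x3: f(x3) * nu(x3) = 2 * 4 = 8.
  x4: f(x4) * nu(x4) = 2/3 * 6 = 4.
Summing: mu(A) = 36 + 8 + 4 = 48.

48


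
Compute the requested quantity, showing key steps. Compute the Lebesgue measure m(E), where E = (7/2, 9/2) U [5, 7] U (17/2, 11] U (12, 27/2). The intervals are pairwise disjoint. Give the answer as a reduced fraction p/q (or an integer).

For pairwise disjoint intervals, m(union_i I_i) = sum_i m(I_i),
and m is invariant under swapping open/closed endpoints (single points have measure 0).
So m(E) = sum_i (b_i - a_i).
  I_1 has length 9/2 - 7/2 = 1.
  I_2 has length 7 - 5 = 2.
  I_3 has length 11 - 17/2 = 5/2.
  I_4 has length 27/2 - 12 = 3/2.
Summing:
  m(E) = 1 + 2 + 5/2 + 3/2 = 7.

7


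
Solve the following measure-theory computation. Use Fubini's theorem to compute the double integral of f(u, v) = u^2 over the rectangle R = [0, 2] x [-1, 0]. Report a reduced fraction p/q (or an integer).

f(u, v) is a tensor product of a function of u and a function of v, and both factors are bounded continuous (hence Lebesgue integrable) on the rectangle, so Fubini's theorem applies:
  integral_R f d(m x m) = (integral_a1^b1 u^2 du) * (integral_a2^b2 1 dv).
Inner integral in u: integral_{0}^{2} u^2 du = (2^3 - 0^3)/3
  = 8/3.
Inner integral in v: integral_{-1}^{0} 1 dv = (0^1 - (-1)^1)/1
  = 1.
Product: (8/3) * (1) = 8/3.

8/3


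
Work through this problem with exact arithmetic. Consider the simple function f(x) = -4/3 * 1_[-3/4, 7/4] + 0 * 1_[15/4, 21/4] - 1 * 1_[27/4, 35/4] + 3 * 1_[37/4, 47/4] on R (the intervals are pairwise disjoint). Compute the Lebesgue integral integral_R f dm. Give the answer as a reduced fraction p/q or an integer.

For a simple function f = sum_i c_i * 1_{A_i} with disjoint A_i,
  integral f dm = sum_i c_i * m(A_i).
Lengths of the A_i:
  m(A_1) = 7/4 - (-3/4) = 5/2.
  m(A_2) = 21/4 - 15/4 = 3/2.
  m(A_3) = 35/4 - 27/4 = 2.
  m(A_4) = 47/4 - 37/4 = 5/2.
Contributions c_i * m(A_i):
  (-4/3) * (5/2) = -10/3.
  (0) * (3/2) = 0.
  (-1) * (2) = -2.
  (3) * (5/2) = 15/2.
Total: -10/3 + 0 - 2 + 15/2 = 13/6.

13/6


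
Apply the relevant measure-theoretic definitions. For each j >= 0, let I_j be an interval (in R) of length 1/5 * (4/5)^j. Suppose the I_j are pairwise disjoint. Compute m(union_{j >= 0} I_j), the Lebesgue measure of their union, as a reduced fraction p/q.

By countable additivity of the Lebesgue measure on pairwise disjoint measurable sets,
  m(union_{j >= 0} I_j) = sum_{j >= 0} m(I_j) = sum_{j >= 0} a * r^j,
  with a = 1/5 and r = 4/5.
Since 0 < r = 4/5 < 1, the geometric series converges:
  sum_{j >= 0} a * r^j = a / (1 - r).
  = 1/5 / (1 - 4/5)
  = 1/5 / (1/5)
  = 1.

1


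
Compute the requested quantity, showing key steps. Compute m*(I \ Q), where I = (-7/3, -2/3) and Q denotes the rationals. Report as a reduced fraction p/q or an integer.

The interval I = (-7/3, -2/3) has m(I) = -2/3 - (-7/3) = 5/3 (endpoints are measure-zero, so open/closed/half-open agree). Write I = (I cap Q) u (I \ Q). The rationals in I are countable, so m*(I cap Q) = 0 (cover each rational by intervals whose total length is arbitrarily small). By countable subadditivity m*(I) <= m*(I cap Q) + m*(I \ Q), hence m*(I \ Q) >= m(I) = 5/3. The reverse inequality m*(I \ Q) <= m*(I) = 5/3 is trivial since (I \ Q) is a subset of I. Therefore m*(I \ Q) = 5/3.

5/3


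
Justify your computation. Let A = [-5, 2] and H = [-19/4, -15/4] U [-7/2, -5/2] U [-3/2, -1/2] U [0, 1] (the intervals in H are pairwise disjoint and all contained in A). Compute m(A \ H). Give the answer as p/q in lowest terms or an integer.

The ambient interval has length m(A) = 2 - (-5) = 7.
Since the holes are disjoint and sit inside A, by finite additivity
  m(H) = sum_i (b_i - a_i), and m(A \ H) = m(A) - m(H).
Computing the hole measures:
  m(H_1) = -15/4 - (-19/4) = 1.
  m(H_2) = -5/2 - (-7/2) = 1.
  m(H_3) = -1/2 - (-3/2) = 1.
  m(H_4) = 1 - 0 = 1.
Summed: m(H) = 1 + 1 + 1 + 1 = 4.
So m(A \ H) = 7 - 4 = 3.

3


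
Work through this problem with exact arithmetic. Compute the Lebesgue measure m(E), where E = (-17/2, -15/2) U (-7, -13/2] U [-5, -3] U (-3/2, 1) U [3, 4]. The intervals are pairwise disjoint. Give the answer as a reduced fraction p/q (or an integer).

For pairwise disjoint intervals, m(union_i I_i) = sum_i m(I_i),
and m is invariant under swapping open/closed endpoints (single points have measure 0).
So m(E) = sum_i (b_i - a_i).
  I_1 has length -15/2 - (-17/2) = 1.
  I_2 has length -13/2 - (-7) = 1/2.
  I_3 has length -3 - (-5) = 2.
  I_4 has length 1 - (-3/2) = 5/2.
  I_5 has length 4 - 3 = 1.
Summing:
  m(E) = 1 + 1/2 + 2 + 5/2 + 1 = 7.

7


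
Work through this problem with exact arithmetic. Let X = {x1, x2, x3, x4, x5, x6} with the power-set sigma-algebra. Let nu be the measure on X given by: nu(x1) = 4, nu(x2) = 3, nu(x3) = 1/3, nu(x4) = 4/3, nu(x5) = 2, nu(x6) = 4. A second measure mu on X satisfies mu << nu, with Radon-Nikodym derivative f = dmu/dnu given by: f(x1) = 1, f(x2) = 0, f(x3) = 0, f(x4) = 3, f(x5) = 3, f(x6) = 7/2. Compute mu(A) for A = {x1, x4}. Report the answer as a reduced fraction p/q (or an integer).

By the defining property of the Radon-Nikodym derivative, for every measurable set A,
  mu(A) = integral_A f dnu.
Since nu is a discrete measure concentrated on the atoms of X, the integral over A reduces to the sum
  mu(A) = sum_{x in A} f(x) * nu({x}).
Computing each term:
  x1: f(x1) * nu(x1) = 1 * 4 = 4.
  x4: f(x4) * nu(x4) = 3 * 4/3 = 4.
Summing: mu(A) = 4 + 4 = 8.

8


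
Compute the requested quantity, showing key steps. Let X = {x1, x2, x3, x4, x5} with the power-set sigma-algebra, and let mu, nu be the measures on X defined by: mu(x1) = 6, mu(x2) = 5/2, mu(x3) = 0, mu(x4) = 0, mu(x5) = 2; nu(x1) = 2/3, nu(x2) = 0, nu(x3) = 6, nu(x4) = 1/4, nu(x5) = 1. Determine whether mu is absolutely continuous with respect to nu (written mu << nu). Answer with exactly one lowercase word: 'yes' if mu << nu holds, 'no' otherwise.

mu << nu means: every nu-null measurable set is also mu-null; equivalently, for every atom x, if nu({x}) = 0 then mu({x}) = 0.
Checking each atom:
  x1: nu = 2/3 > 0 -> no constraint.
  x2: nu = 0, mu = 5/2 > 0 -> violates mu << nu.
  x3: nu = 6 > 0 -> no constraint.
  x4: nu = 1/4 > 0 -> no constraint.
  x5: nu = 1 > 0 -> no constraint.
The atom(s) x2 violate the condition (nu = 0 but mu > 0). Therefore mu is NOT absolutely continuous w.r.t. nu.

no
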